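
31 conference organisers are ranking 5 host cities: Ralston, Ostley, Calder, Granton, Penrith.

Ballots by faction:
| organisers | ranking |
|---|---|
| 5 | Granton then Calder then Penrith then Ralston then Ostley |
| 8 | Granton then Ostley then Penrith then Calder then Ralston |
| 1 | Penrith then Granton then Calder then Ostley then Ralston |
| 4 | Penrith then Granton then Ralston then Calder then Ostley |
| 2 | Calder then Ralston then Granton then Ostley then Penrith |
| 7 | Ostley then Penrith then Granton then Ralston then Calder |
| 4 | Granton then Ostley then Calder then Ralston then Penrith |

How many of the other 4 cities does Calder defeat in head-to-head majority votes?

Calder against each rival (31 organisers):
Calder vs Ralston: Calder, 20–11.
Calder vs Ostley: Ostley, 19–12.
Calder vs Granton: 2 for Calder, 29 for Granton — Granton by 29–2.
Calder vs Penrith: 5+2+4 = 11 for Calder, 20 for Penrith — Penrith by 20–11.
Calder beats Ralston; loses to Ostley, Granton, Penrith — 1 pairwise win.

1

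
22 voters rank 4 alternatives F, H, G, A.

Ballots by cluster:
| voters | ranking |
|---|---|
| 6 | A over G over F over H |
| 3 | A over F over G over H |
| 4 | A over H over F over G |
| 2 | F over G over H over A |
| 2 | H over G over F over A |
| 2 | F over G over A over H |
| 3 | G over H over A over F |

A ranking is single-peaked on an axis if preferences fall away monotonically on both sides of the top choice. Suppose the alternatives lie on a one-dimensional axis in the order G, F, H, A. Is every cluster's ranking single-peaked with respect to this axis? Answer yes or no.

no

Axis positions: G=1, F=2, H=3, A=4.
Cluster 1: ranking walks positions 4-1-2-3; G is ranked above H even though H lies between G and the peak A on the axis — preferences dip and rise again. Not single-peaked.
Cluster 2: ranking walks positions 4-2-1-3; F is ranked above H even though H lies between F and the peak A on the axis — preferences dip and rise again. Not single-peaked.
Cluster 3 (peak A at position 4): ranking walks positions 4-3-2-1, expanding outward from the peak — single-peaked.
Cluster 4 (peak F at position 2): ranking walks positions 2-1-3-4, expanding outward from the peak — single-peaked.
Cluster 5: ranking walks positions 3-1-2-4; G is ranked above F even though F lies between G and the peak H on the axis — preferences dip and rise again. Not single-peaked.
Cluster 6: ranking walks positions 2-1-4-3; A is ranked above H even though H lies between A and the peak F on the axis — preferences dip and rise again. Not single-peaked.
Cluster 7: ranking walks positions 1-3-4-2; H is ranked above F even though F lies between H and the peak G on the axis — preferences dip and rise again. Not single-peaked.
Cluster 1 violates single-peakedness, so the profile is not single-peaked on this axis.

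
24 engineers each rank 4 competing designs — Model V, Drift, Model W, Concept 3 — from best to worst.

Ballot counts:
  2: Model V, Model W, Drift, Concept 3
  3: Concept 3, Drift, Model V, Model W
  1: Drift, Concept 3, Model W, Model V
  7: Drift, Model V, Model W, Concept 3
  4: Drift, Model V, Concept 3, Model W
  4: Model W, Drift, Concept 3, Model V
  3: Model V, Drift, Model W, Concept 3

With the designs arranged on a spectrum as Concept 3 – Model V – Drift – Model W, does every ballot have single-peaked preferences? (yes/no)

Axis positions: Concept 3=1, Model V=2, Drift=3, Model W=4.
Cluster 1: ranking walks positions 2-4-3-1; Model W is ranked above Drift even though Drift lies between Model W and the peak Model V on the axis — preferences dip and rise again. Not single-peaked.
Cluster 2: ranking walks positions 1-3-2-4; Drift is ranked above Model V even though Model V lies between Drift and the peak Concept 3 on the axis — preferences dip and rise again. Not single-peaked.
Cluster 3: ranking walks positions 3-1-4-2; Concept 3 is ranked above Model V even though Model V lies between Concept 3 and the peak Drift on the axis — preferences dip and rise again. Not single-peaked.
Cluster 4 (peak Drift at position 3): ranking walks positions 3-2-4-1, expanding outward from the peak — single-peaked.
Cluster 5 (peak Drift at position 3): ranking walks positions 3-2-1-4, expanding outward from the peak — single-peaked.
Cluster 6: ranking walks positions 4-3-1-2; Concept 3 is ranked above Model V even though Model V lies between Concept 3 and the peak Model W on the axis — preferences dip and rise again. Not single-peaked.
Cluster 7 (peak Model V at position 2): ranking walks positions 2-3-4-1, expanding outward from the peak — single-peaked.
Cluster 1 violates single-peakedness, so the profile is not single-peaked on this axis.

no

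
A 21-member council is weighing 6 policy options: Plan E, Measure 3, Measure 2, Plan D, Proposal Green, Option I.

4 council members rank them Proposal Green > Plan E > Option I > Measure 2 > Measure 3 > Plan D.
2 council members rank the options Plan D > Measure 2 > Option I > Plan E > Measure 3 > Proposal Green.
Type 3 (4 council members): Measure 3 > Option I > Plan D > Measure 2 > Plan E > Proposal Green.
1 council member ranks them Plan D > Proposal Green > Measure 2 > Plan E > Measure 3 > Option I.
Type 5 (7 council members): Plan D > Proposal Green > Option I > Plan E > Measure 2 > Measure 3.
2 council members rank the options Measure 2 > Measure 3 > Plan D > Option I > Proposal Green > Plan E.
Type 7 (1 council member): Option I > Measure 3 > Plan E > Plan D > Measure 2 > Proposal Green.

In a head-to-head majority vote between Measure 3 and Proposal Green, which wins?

Ballots ranking Measure 3 above Proposal Green: 2 + 4 + 2 + 1 = 9.
Ballots ranking Proposal Green above Measure 3: 21 − 9 = 12.
Proposal Green wins the head-to-head 12–9.

Proposal Green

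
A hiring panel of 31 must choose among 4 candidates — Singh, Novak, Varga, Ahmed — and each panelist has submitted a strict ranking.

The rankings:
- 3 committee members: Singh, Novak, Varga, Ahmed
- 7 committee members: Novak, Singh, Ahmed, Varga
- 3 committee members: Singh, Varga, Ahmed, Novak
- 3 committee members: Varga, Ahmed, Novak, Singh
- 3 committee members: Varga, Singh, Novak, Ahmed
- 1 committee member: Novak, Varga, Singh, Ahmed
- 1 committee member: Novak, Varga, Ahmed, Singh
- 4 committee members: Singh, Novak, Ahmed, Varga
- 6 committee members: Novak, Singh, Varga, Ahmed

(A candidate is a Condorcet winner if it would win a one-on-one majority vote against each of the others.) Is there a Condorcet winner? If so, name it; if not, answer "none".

Novak

Check each pair by majority over 31 ballots:
Singh vs Novak: Novak, 18–13.
Singh vs Varga: Singh, 23–8.
Singh vs Ahmed: Singh, 27–4.
Novak vs Varga: Novak, 22–9.
Novak vs Ahmed: Novak wins 25–6.
Varga–Ahmed: Varga 20–11.
Novak defeats every rival head-to-head and is the Condorcet winner.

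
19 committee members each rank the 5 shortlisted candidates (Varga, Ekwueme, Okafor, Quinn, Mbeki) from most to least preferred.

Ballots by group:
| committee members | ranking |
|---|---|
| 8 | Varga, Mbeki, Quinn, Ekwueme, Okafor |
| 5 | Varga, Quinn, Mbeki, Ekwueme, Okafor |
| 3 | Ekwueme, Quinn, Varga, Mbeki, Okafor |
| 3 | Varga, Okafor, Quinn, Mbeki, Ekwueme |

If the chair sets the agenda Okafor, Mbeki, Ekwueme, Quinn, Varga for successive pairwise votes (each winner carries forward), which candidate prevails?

Round 1: Okafor vs Mbeki — 3–16, Mbeki advances.
Round 2: Mbeki vs Ekwueme — 16–3, Mbeki advances.
Round 3: Mbeki vs Quinn — 8–11, Quinn advances.
Round 4: Quinn vs Varga — 3–16, Varga advances.
The agenda winner is Varga.

Varga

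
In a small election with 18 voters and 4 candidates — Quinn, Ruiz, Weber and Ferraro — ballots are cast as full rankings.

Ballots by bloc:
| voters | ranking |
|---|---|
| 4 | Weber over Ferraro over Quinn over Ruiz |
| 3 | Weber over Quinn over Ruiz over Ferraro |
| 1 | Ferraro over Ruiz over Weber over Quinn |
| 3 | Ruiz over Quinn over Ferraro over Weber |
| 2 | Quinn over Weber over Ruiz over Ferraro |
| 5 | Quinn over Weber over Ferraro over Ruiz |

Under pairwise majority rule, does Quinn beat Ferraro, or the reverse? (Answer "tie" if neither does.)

Ballots ranking Quinn above Ferraro: 3 + 3 + 2 + 5 = 13.
Ballots ranking Ferraro above Quinn: 18 − 13 = 5.
Quinn wins the head-to-head 13–5.

Quinn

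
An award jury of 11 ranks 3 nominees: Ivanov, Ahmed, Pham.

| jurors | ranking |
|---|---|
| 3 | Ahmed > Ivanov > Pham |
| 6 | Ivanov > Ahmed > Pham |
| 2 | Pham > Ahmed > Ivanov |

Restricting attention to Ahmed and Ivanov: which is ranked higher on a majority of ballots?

Ivanov

Ballots ranking Ahmed above Ivanov: 3 + 2 = 5.
Ballots ranking Ivanov above Ahmed: 11 − 5 = 6.
Ivanov wins the head-to-head 6–5.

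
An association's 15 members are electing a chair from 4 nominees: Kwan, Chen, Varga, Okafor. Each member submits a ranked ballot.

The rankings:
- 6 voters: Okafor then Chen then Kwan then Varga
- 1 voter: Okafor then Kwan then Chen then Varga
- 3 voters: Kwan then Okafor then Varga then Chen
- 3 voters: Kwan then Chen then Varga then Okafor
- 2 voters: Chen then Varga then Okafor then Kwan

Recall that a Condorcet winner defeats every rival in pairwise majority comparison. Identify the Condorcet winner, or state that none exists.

Okafor

Check each pair by majority over 15 ballots:
Kwan vs Chen: Chen, 8–7.
Kwan vs Varga: Kwan wins 13–2.
Kwan vs Okafor: Okafor, 9–6.
Chen vs Varga: Chen, 12–3.
Chen vs Okafor: Okafor wins 10–5.
Varga vs Okafor: Okafor, 10–5.
Okafor beats each of Kwan, Chen, Varga — Okafor is the Condorcet winner.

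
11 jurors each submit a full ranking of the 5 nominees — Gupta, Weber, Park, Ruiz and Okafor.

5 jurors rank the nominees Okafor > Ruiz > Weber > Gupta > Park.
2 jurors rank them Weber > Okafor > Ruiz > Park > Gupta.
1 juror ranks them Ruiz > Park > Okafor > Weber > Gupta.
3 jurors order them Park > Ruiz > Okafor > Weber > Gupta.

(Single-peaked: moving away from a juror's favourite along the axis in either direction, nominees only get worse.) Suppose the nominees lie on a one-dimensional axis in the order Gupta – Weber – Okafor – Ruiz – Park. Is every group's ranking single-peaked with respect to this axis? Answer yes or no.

Axis positions: Gupta=1, Weber=2, Okafor=3, Ruiz=4, Park=5.
Group 1 (peak Okafor at position 3): ranking walks positions 3-4-2-1-5, expanding outward from the peak — single-peaked.
Group 2 (peak Weber at position 2): ranking walks positions 2-3-4-5-1, expanding outward from the peak — single-peaked.
Group 3 (peak Ruiz at position 4): ranking walks positions 4-5-3-2-1, expanding outward from the peak — single-peaked.
Group 4 (peak Park at position 5): ranking walks positions 5-4-3-2-1, expanding outward from the peak — single-peaked.
Every ranking is single-peaked on this axis.

yes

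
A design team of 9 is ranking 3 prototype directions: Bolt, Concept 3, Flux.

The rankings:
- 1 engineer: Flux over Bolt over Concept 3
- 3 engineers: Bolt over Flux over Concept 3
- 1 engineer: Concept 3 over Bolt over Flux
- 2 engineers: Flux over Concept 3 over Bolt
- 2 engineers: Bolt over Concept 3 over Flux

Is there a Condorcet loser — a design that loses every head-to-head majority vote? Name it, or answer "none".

Concept 3

Head-to-head results (9 engineers):
Bolt vs Concept 3: 1+3+2 = 6 for Bolt, 3 for Concept 3 — Bolt by 6–3.
Bolt vs Flux: 3+1+2 = 6 for Bolt, 3 for Flux — Bolt by 6–3.
Concept 3–Flux: Flux 6–3.
Only Concept 3 has no wins; Concept 3 is the Condorcet loser.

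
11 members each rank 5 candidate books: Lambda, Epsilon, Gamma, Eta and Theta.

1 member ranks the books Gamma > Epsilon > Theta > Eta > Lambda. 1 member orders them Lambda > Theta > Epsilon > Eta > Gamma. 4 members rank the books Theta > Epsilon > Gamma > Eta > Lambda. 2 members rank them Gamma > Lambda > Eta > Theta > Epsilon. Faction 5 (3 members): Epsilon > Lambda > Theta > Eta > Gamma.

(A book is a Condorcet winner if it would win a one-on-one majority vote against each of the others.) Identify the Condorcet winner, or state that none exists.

Head-to-head results (11 members):
Lambda–Epsilon: Epsilon 8–3.
Lambda vs Gamma: 1+3 = 4 for Lambda, 7 for Gamma — Gamma by 7–4.
Lambda vs Eta: Lambda, 6–5.
Lambda vs Theta: Lambda wins 6–5.
Epsilon vs Gamma: 1+4+3 = 8 for Epsilon, 3 for Gamma — Epsilon by 8–3.
Epsilon vs Eta: Epsilon, 9–2.
Epsilon vs Theta: 1+3 = 4 for Epsilon, 7 for Theta — Theta by 7–4.
Gamma vs Eta: 1+4+2 = 7 for Gamma, 4 for Eta — Gamma by 7–4.
Gamma vs Theta: Theta, 8–3.
Eta vs Theta: Theta wins 9–2.
Each book drops at least one matchup (Lambda loses to Epsilon; Epsilon loses to Theta; Gamma loses to Epsilon; Eta loses to Lambda; Theta loses to Lambda); the cycle Lambda → Theta → Epsilon → Lambda rules out a Condorcet winner.

none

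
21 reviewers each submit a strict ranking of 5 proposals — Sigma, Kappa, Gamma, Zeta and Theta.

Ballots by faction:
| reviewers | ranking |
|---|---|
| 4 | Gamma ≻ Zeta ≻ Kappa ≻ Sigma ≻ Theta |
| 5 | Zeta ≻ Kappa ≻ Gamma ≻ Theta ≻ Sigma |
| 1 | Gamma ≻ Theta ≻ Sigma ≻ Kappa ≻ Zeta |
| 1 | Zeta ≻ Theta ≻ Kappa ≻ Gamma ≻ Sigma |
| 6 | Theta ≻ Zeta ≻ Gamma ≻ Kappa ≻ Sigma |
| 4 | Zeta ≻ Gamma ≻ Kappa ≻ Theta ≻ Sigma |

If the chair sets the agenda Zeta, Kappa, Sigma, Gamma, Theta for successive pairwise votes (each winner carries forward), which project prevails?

Zeta

Round 1: Zeta vs Kappa — 20–1, Zeta advances.
Round 2: Zeta vs Sigma — 20–1, Zeta advances.
Round 3: Zeta vs Gamma — 16–5, Zeta advances.
Round 4: Zeta vs Theta — 14–7, Zeta advances.
The agenda winner is Zeta.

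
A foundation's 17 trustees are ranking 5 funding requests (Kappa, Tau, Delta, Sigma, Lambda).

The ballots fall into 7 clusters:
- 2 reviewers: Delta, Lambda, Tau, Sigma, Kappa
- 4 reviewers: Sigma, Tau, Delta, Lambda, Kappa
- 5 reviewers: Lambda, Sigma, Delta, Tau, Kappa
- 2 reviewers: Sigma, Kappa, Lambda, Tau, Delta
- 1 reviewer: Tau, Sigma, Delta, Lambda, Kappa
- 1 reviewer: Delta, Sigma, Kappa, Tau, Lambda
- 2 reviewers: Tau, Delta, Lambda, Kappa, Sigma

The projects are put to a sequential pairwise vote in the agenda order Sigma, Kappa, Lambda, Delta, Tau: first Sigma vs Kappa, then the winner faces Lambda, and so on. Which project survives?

Tau

Round 1: Sigma vs Kappa — 15–2, Sigma advances.
Round 2: Sigma vs Lambda — 8–9, Lambda advances.
Round 3: Lambda vs Delta — 7–10, Delta advances.
Round 4: Delta vs Tau — 8–9, Tau advances.
Tau survives the agenda.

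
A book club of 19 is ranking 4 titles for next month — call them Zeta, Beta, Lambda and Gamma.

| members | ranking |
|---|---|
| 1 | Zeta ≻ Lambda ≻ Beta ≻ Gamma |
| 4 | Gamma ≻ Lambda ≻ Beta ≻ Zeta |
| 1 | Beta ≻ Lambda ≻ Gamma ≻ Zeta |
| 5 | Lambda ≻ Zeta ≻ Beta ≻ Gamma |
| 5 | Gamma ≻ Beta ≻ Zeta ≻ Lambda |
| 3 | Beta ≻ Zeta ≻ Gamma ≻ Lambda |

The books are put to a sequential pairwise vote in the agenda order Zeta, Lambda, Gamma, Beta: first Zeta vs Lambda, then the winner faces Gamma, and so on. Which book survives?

Round 1: Zeta vs Lambda — 9–10, Lambda advances.
Round 2: Lambda vs Gamma — 7–12, Gamma advances.
Round 3: Gamma vs Beta — 9–10, Beta advances.
The agenda winner is Beta.

Beta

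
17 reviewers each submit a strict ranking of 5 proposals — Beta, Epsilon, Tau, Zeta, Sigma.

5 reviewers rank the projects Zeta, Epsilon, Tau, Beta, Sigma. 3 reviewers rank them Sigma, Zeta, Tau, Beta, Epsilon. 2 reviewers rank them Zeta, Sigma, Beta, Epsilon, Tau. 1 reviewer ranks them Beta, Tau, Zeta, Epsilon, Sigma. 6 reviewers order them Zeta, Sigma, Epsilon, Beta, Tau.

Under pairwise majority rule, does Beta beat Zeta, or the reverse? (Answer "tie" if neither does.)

Ballots ranking Beta above Zeta: 1.
Ballots ranking Zeta above Beta: 17 − 1 = 16.
Zeta wins the head-to-head 16–1.

Zeta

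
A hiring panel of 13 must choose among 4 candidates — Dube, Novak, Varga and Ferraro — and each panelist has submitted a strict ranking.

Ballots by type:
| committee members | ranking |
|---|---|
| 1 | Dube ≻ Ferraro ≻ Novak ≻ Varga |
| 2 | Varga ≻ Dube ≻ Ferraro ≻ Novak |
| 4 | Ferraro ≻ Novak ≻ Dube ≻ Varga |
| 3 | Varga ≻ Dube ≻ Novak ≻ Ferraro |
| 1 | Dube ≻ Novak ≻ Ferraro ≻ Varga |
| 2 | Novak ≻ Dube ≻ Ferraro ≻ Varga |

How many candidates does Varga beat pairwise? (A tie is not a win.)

Varga against each rival (13 committee members):
Varga vs Dube: Varga is ranked higher on 2+3 = 5 ballots, Dube on 8. Dube wins 8–5.
Varga–Novak: Novak 8–5.
Varga vs Ferraro: Ferraro, 8–5.
Varga beats no one; loses to Dube, Novak, Ferraro — 0 pairwise wins.

0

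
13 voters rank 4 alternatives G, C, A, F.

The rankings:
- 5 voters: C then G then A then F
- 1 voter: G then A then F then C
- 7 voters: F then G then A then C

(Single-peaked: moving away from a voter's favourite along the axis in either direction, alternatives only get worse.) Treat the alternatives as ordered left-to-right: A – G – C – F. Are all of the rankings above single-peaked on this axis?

no

Axis positions: A=1, G=2, C=3, F=4.
Faction 1 (peak C at position 3): ranking walks positions 3-2-1-4, expanding outward from the peak — single-peaked.
Faction 2: ranking walks positions 2-1-4-3; F is ranked above C even though C lies between F and the peak G on the axis — preferences dip and rise again. Not single-peaked.
Faction 3: ranking walks positions 4-2-1-3; G is ranked above C even though C lies between G and the peak F on the axis — preferences dip and rise again. Not single-peaked.
Faction 2 violates single-peakedness, so the profile is not single-peaked on this axis.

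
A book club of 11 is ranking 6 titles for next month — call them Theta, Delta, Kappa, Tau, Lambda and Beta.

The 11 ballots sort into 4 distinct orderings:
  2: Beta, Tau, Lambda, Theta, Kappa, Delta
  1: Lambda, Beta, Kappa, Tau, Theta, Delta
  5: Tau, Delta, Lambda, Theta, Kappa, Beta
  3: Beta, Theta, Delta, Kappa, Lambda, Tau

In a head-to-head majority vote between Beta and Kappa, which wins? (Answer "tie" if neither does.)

Ballots ranking Beta above Kappa: 2 + 1 + 3 = 6.
Ballots ranking Kappa above Beta: 11 − 6 = 5.
Beta wins the head-to-head 6–5.

Beta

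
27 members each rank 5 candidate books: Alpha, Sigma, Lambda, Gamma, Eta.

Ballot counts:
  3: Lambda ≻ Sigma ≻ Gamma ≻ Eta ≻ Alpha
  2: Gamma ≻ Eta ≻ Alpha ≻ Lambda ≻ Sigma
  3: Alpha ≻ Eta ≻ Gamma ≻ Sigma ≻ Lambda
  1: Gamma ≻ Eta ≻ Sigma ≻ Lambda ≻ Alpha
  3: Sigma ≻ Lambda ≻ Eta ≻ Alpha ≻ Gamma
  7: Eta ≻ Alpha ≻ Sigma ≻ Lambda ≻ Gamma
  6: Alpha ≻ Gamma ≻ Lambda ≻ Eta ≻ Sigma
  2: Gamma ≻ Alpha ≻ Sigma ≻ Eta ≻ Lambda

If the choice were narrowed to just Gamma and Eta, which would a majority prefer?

Ballots ranking Gamma above Eta: 3 + 2 + 1 + 6 + 2 = 14.
Ballots ranking Eta above Gamma: 27 − 14 = 13.
Gamma wins the head-to-head 14–13.

Gamma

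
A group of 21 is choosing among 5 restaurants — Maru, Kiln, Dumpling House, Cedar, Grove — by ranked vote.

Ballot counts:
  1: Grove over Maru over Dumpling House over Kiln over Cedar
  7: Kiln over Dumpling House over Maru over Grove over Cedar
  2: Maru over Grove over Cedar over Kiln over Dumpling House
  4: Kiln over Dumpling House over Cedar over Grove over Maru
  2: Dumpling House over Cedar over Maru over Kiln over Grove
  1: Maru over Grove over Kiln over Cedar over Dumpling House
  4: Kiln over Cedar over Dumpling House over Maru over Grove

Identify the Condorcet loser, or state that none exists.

Cedar

Pairwise majorities:
Maru vs Kiln: Kiln wins 15–6.
Maru vs Dumpling House: 4 to 17, Dumpling House.
Maru vs Cedar: Maru, 11–10.
Maru vs Grove: Maru, 16–5.
Kiln vs Dumpling House: Kiln is ranked higher on 7+2+4+1+4 = 18 ballots, Dumpling House on 3. Kiln wins 18–3.
Kiln vs Cedar: 1+7+4+1+4 = 17 for Kiln, 4 for Cedar — Kiln by 17–4.
Kiln vs Grove: 17 to 4, Kiln.
Dumpling House vs Cedar: 1+7+4+2 = 14 for Dumpling House, 7 for Cedar — Dumpling House by 14–7.
Dumpling House vs Grove: 17 to 4, Dumpling House.
Cedar vs Grove: Grove, 11–10.
Cedar loses to every other restaurant — it is the Condorcet loser.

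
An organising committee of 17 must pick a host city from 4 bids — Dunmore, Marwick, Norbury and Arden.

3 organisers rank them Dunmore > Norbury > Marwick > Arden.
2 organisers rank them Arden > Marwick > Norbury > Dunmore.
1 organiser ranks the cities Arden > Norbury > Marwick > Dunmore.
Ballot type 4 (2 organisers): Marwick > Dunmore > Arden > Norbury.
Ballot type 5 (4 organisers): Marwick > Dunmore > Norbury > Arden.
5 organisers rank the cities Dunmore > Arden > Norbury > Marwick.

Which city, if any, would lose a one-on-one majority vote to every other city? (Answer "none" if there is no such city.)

Head-to-head results (17 organisers):
Dunmore–Marwick: Marwick 9–8.
Dunmore vs Norbury: Dunmore, 14–3.
Dunmore vs Arden: Dunmore wins 14–3.
Marwick vs Norbury: Norbury, 9–8.
Marwick vs Arden: Marwick, 9–8.
Norbury vs Arden: Arden wins 10–7.
Each city has at least one pairwise win (Dunmore beats Norbury; Marwick beats Dunmore; Norbury beats Marwick; Arden beats Norbury) — no Condorcet loser.

none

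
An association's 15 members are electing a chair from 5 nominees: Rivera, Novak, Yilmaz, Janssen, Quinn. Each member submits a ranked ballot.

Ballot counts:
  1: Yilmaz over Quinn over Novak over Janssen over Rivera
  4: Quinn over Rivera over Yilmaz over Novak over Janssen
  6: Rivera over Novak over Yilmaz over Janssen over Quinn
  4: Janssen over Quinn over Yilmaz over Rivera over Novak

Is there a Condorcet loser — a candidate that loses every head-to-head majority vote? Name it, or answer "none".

none

Pairwise majorities:
Rivera vs Novak: Rivera wins 14–1.
Rivera vs Yilmaz: Rivera wins 10–5.
Rivera vs Janssen: 10 to 5, Rivera.
Rivera vs Quinn: 6 to 9, Quinn.
Novak vs Yilmaz: Novak is ranked higher on 6 ballots, Yilmaz on 9. Yilmaz wins 9–6.
Novak vs Janssen: Novak, 11–4.
Novak vs Quinn: Quinn wins 9–6.
Yilmaz vs Janssen: 11 to 4, Yilmaz.
Yilmaz vs Quinn: 1+6 = 7 for Yilmaz, 8 for Quinn — Quinn by 8–7.
Janssen vs Quinn: Janssen preferred on 6+4 = 10 ballots; Janssen wins 10–5.
Each candidate has at least one pairwise win (Rivera beats Novak; Novak beats Janssen; Yilmaz beats Novak; Janssen beats Quinn; Quinn beats Rivera) — no Condorcet loser.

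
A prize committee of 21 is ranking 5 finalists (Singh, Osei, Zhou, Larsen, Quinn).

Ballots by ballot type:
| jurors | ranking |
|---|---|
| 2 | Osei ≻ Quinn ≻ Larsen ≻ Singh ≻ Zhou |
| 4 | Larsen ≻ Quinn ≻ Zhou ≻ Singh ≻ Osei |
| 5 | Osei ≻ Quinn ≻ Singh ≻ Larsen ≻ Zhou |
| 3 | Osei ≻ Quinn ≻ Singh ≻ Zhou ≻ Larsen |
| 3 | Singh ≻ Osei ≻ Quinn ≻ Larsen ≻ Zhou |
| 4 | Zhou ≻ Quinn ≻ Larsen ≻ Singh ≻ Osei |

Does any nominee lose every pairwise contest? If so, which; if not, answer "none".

Zhou

Pairwise majorities:
Singh vs Osei: Singh, 11–10.
Singh–Zhou: Singh 13–8.
Singh vs Larsen: Singh wins 11–10.
Singh vs Quinn: Quinn, 18–3.
Osei vs Zhou: 2+5+3+3 = 13 for Osei, 8 for Zhou — Osei by 13–8.
Osei vs Larsen: Osei, 13–8.
Osei vs Quinn: Osei, 13–8.
Zhou vs Larsen: 7 to 14, Larsen.
Zhou vs Quinn: Zhou preferred on 4 ballots; Quinn wins 17–4.
Larsen vs Quinn: Larsen is ranked higher on 4 ballots, Quinn on 17. Quinn wins 17–4.
Zhou loses to every other nominee — it is the Condorcet loser.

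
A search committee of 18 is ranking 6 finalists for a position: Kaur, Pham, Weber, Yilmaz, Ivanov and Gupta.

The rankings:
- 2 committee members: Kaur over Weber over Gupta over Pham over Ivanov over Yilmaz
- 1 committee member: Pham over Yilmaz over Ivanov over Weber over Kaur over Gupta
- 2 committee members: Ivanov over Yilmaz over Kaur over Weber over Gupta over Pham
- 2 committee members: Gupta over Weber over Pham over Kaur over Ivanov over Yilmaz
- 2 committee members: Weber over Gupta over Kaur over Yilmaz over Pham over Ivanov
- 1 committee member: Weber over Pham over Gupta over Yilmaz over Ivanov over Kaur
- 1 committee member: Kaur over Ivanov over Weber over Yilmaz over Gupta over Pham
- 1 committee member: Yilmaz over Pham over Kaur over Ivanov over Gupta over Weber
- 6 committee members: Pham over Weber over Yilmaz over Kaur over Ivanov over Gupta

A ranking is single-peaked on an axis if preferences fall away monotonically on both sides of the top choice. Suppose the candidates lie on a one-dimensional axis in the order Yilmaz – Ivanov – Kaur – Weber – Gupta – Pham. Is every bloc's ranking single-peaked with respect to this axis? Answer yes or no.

no

Axis positions: Yilmaz=1, Ivanov=2, Kaur=3, Weber=4, Gupta=5, Pham=6.
Bloc 1 (peak Kaur at position 3): ranking walks positions 3-4-5-6-2-1, expanding outward from the peak — single-peaked.
Bloc 2: ranking walks positions 6-1-2-4-3-5; Yilmaz is ranked above Gupta even though Gupta lies between Yilmaz and the peak Pham on the axis — preferences dip and rise again. Not single-peaked.
Bloc 3 (peak Ivanov at position 2): ranking walks positions 2-1-3-4-5-6, expanding outward from the peak — single-peaked.
Bloc 4 (peak Gupta at position 5): ranking walks positions 5-4-6-3-2-1, expanding outward from the peak — single-peaked.
Bloc 5: ranking walks positions 4-5-3-1-6-2; Yilmaz is ranked above Ivanov even though Ivanov lies between Yilmaz and the peak Weber on the axis — preferences dip and rise again. Not single-peaked.
Bloc 6: ranking walks positions 4-6-5-1-2-3; Pham is ranked above Gupta even though Gupta lies between Pham and the peak Weber on the axis — preferences dip and rise again. Not single-peaked.
Bloc 7 (peak Kaur at position 3): ranking walks positions 3-2-4-1-5-6, expanding outward from the peak — single-peaked.
Bloc 8: ranking walks positions 1-6-3-2-5-4; Pham is ranked above Ivanov even though Ivanov lies between Pham and the peak Yilmaz on the axis — preferences dip and rise again. Not single-peaked.
Bloc 9: ranking walks positions 6-4-1-3-2-5; Weber is ranked above Gupta even though Gupta lies between Weber and the peak Pham on the axis — preferences dip and rise again. Not single-peaked.
Bloc 2 violates single-peakedness, so the profile is not single-peaked on this axis.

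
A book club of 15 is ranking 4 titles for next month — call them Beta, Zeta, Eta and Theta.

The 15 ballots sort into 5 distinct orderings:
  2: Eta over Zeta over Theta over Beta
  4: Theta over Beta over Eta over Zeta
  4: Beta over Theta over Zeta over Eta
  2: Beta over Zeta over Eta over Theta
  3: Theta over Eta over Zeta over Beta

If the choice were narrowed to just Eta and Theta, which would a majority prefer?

Ballots ranking Eta above Theta: 2 + 2 = 4.
Ballots ranking Theta above Eta: 15 − 4 = 11.
Theta wins the head-to-head 11–4.

Theta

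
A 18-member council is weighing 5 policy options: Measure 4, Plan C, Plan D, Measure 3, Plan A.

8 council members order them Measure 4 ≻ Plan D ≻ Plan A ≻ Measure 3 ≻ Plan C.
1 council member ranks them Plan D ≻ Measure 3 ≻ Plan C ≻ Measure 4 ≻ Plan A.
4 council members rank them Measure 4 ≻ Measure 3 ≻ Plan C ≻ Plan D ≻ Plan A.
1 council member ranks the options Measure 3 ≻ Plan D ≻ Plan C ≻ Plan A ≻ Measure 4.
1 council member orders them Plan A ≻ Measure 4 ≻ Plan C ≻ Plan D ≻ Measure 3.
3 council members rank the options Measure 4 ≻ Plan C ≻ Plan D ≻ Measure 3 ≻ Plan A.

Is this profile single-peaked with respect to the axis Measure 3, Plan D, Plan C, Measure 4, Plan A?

Axis positions: Measure 3=1, Plan D=2, Plan C=3, Measure 4=4, Plan A=5.
Group 1: ranking walks positions 4-2-5-1-3; Plan D is ranked above Plan C even though Plan C lies between Plan D and the peak Measure 4 on the axis — preferences dip and rise again. Not single-peaked.
Group 2 (peak Plan D at position 2): ranking walks positions 2-1-3-4-5, expanding outward from the peak — single-peaked.
Group 3: ranking walks positions 4-1-3-2-5; Measure 3 is ranked above Plan C even though Plan C lies between Measure 3 and the peak Measure 4 on the axis — preferences dip and rise again. Not single-peaked.
Group 4: ranking walks positions 1-2-3-5-4; Plan A is ranked above Measure 4 even though Measure 4 lies between Plan A and the peak Measure 3 on the axis — preferences dip and rise again. Not single-peaked.
Group 5 (peak Plan A at position 5): ranking walks positions 5-4-3-2-1, expanding outward from the peak — single-peaked.
Group 6 (peak Measure 4 at position 4): ranking walks positions 4-3-2-1-5, expanding outward from the peak — single-peaked.
Group 1 violates single-peakedness, so the profile is not single-peaked on this axis.

no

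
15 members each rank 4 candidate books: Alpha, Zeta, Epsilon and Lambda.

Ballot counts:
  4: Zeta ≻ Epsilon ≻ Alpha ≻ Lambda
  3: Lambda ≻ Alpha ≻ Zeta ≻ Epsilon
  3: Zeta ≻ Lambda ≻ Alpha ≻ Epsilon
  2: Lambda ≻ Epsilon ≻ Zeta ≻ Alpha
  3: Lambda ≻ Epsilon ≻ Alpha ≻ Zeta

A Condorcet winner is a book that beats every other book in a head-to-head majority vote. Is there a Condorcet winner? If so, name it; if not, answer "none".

Lambda

Pairwise majorities:
Alpha vs Zeta: Alpha preferred on 3+3 = 6 ballots; Zeta wins 9–6.
Alpha vs Epsilon: Alpha preferred on 3+3 = 6 ballots; Epsilon wins 9–6.
Alpha vs Lambda: Lambda, 11–4.
Zeta vs Epsilon: Zeta wins 10–5.
Zeta vs Lambda: 7 to 8, Lambda.
Epsilon vs Lambda: Epsilon preferred on 4 ballots; Lambda wins 11–4.
Lambda wins every pairwise contest, so Lambda is the Condorcet winner.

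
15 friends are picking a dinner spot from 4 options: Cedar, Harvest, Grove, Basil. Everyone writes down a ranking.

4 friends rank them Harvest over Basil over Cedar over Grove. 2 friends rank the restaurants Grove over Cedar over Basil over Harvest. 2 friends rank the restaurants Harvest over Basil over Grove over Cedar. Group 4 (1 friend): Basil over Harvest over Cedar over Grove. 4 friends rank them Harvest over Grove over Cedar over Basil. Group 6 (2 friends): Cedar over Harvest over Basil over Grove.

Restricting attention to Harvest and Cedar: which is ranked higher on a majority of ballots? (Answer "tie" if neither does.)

Ballots ranking Harvest above Cedar: 4 + 2 + 1 + 4 = 11.
Ballots ranking Cedar above Harvest: 15 − 11 = 4.
Harvest wins the head-to-head 11–4.

Harvest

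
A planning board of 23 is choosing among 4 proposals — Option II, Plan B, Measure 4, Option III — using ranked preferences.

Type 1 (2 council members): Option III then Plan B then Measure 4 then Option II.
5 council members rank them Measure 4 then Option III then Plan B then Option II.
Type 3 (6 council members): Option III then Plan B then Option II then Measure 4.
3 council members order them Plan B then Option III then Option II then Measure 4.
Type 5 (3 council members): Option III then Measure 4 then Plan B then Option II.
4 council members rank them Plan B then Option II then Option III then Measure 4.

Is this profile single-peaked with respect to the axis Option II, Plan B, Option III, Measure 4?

Axis positions: Option II=1, Plan B=2, Option III=3, Measure 4=4.
Type 1 (peak Option III at position 3): ranking walks positions 3-2-4-1, expanding outward from the peak — single-peaked.
Type 2 (peak Measure 4 at position 4): ranking walks positions 4-3-2-1, expanding outward from the peak — single-peaked.
Type 3 (peak Option III at position 3): ranking walks positions 3-2-1-4, expanding outward from the peak — single-peaked.
Type 4 (peak Plan B at position 2): ranking walks positions 2-3-1-4, expanding outward from the peak — single-peaked.
Type 5 (peak Option III at position 3): ranking walks positions 3-4-2-1, expanding outward from the peak — single-peaked.
Type 6 (peak Plan B at position 2): ranking walks positions 2-1-3-4, expanding outward from the peak — single-peaked.
Every ranking is single-peaked on this axis.

yes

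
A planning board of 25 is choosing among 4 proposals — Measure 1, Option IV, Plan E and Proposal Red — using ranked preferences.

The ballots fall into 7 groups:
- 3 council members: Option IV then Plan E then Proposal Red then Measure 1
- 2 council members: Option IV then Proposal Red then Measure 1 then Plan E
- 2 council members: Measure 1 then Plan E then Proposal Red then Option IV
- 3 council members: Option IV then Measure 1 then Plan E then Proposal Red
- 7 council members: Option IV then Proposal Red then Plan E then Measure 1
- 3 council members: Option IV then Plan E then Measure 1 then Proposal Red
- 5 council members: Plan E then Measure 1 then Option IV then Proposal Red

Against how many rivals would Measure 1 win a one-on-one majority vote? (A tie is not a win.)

Measure 1 against each rival (25 council members):
Measure 1 vs Option IV: Option IV wins 18–7.
Measure 1 vs Plan E: Plan E wins 18–7.
Measure 1 vs Proposal Red: 13 to 12, Measure 1.
Measure 1 beats Proposal Red; loses to Option IV, Plan E — 1 pairwise win.

1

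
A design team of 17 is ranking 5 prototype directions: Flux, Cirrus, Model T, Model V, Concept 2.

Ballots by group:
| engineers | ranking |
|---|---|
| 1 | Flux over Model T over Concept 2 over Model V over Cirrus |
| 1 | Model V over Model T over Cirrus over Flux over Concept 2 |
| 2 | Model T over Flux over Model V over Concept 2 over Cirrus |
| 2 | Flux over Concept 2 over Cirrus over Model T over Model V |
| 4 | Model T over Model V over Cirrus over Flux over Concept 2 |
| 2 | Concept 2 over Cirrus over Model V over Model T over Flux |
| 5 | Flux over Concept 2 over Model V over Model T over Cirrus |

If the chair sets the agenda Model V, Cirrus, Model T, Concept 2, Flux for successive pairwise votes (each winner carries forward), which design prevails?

Flux

Round 1: Model V vs Cirrus — 13–4, Model V advances.
Round 2: Model V vs Model T — 8–9, Model T advances.
Round 3: Model T vs Concept 2 — 8–9, Concept 2 advances.
Round 4: Concept 2 vs Flux — 2–15, Flux advances.
The agenda winner is Flux.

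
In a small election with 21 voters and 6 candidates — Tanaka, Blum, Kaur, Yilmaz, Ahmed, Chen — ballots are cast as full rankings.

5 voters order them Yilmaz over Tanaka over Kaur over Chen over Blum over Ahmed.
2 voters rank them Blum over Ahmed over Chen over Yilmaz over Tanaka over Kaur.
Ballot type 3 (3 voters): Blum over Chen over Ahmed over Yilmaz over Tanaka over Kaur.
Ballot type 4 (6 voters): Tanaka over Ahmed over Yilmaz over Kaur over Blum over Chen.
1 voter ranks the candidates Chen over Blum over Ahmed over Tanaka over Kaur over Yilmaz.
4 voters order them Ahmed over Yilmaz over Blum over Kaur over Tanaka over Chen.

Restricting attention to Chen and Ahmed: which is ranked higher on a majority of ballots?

Ahmed

Ballots ranking Chen above Ahmed: 5 + 3 + 1 = 9.
Ballots ranking Ahmed above Chen: 21 − 9 = 12.
Ahmed wins the head-to-head 12–9.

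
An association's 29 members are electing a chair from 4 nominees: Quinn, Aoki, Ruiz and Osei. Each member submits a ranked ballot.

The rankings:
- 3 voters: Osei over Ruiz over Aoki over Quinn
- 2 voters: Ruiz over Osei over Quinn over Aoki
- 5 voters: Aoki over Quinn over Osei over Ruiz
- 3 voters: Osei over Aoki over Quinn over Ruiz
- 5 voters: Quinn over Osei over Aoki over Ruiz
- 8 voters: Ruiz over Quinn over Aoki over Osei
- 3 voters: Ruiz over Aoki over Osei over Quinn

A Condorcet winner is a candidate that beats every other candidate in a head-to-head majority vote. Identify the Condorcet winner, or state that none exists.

Check each pair by majority over 29 ballots:
Quinn vs Aoki: Quinn wins 15–14.
Quinn–Ruiz: Ruiz 16–13.
Quinn–Osei: Quinn 18–11.
Aoki vs Ruiz: Ruiz, 16–13.
Aoki vs Osei: Aoki, 16–13.
Ruiz vs Osei: Osei wins 16–13.
No candidate is unbeaten: Quinn loses to Ruiz; Aoki loses to Quinn; Ruiz loses to Osei; Osei loses to Quinn. In particular Quinn → Osei → Ruiz → Quinn is a majority cycle — no Condorcet winner exists.

none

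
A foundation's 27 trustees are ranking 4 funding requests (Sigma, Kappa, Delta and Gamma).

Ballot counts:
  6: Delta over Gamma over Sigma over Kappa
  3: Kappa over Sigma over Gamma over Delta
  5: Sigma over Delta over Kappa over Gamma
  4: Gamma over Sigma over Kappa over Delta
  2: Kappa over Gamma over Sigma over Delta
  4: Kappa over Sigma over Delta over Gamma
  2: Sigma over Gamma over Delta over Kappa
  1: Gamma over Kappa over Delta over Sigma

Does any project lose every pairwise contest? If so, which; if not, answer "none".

Head-to-head results (27 reviewers):
Sigma vs Kappa: 17 to 10, Sigma.
Sigma vs Delta: 20 to 7, Sigma.
Sigma vs Gamma: Sigma wins 14–13.
Kappa vs Delta: Kappa, 14–13.
Kappa vs Gamma: 14 to 13, Kappa.
Delta vs Gamma: Delta wins 15–12.
Gamma is beaten in every head-to-head and is the Condorcet loser.

Gamma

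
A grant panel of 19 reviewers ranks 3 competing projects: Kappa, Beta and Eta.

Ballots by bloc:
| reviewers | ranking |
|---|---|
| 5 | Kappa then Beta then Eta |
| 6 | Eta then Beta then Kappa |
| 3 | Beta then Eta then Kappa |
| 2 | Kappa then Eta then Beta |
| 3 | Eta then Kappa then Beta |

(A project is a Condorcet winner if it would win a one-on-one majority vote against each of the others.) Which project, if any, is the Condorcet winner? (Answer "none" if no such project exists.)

Eta

Head-to-head results (19 reviewers):
Kappa–Beta: Kappa 10–9.
Kappa–Eta: Eta 12–7.
Beta vs Eta: Eta wins 11–8.
Eta wins every pairwise contest, so Eta is the Condorcet winner.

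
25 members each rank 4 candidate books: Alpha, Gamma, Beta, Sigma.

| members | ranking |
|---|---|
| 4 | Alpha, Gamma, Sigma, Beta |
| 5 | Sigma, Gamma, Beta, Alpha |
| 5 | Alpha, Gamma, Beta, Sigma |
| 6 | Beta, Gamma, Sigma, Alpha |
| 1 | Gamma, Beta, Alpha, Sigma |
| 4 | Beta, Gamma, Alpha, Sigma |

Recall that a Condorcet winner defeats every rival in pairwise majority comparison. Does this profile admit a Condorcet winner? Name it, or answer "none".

Head-to-head results (25 members):
Alpha vs Gamma: 9 to 16, Gamma.
Alpha vs Beta: Alpha preferred on 4+5 = 9 ballots; Beta wins 16–9.
Alpha vs Sigma: 4+5+1+4 = 14 for Alpha, 11 for Sigma — Alpha by 14–11.
Gamma vs Beta: 4+5+5+1 = 15 for Gamma, 10 for Beta — Gamma by 15–10.
Gamma vs Sigma: 20 to 5, Gamma.
Beta vs Sigma: 5+6+1+4 = 16 for Beta, 9 for Sigma — Beta by 16–9.
Gamma wins every pairwise contest, so Gamma is the Condorcet winner.

Gamma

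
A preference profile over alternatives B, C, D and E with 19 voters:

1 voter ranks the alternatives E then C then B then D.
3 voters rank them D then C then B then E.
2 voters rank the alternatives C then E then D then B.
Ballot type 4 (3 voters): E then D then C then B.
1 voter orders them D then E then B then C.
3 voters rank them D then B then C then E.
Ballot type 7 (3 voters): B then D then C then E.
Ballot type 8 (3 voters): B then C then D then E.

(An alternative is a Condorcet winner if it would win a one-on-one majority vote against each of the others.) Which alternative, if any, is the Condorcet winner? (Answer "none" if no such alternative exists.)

Check each pair by majority over 19 ballots:
B vs C: B preferred on 1+3+3+3 = 10 ballots; B wins 10–9.
B vs D: B is ranked higher on 1+3+3 = 7 ballots, D on 12. D wins 12–7.
B vs E: 3+3+3+3 = 12 for B, 7 for E — B by 12–7.
C vs D: 1+2+3 = 6 for C, 13 for D — D by 13–6.
C vs E: C preferred on 3+2+3+3+3 = 14 ballots; C wins 14–5.
D vs E: D is ranked higher on 3+1+3+3+3 = 13 ballots, E on 6. D wins 13–6.
D wins every pairwise contest, so D is the Condorcet winner.

D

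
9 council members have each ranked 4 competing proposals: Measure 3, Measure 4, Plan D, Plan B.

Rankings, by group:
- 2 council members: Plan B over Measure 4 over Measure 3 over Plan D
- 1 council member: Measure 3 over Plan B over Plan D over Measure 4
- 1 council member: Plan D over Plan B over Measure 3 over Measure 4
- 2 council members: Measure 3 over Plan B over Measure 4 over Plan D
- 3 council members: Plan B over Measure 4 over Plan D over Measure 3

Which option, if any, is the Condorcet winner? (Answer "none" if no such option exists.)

Pairwise majorities:
Measure 3–Measure 4: Measure 4 5–4.
Measure 3 vs Plan D: Measure 3, 5–4.
Measure 3–Plan B: Plan B 6–3.
Measure 4 vs Plan D: Measure 4 wins 7–2.
Measure 4–Plan B: Plan B 9–0.
Plan D vs Plan B: Plan B, 8–1.
Plan B wins every pairwise contest, so Plan B is the Condorcet winner.

Plan B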